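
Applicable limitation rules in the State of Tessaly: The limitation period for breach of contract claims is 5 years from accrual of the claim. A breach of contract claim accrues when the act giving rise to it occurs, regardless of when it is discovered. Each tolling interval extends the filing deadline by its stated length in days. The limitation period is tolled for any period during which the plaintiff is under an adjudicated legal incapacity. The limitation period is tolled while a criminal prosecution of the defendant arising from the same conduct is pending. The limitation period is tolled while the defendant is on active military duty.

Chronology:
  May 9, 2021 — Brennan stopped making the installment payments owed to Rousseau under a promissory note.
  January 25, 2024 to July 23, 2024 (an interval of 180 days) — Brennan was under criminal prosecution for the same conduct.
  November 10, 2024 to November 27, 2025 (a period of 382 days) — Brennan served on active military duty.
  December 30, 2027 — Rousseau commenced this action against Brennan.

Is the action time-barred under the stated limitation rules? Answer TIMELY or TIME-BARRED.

TIME-BARRED

The claim accrued on May 9, 2021, the date of the act.
5 years from May 9, 2021 is May 9, 2026.
The pending criminal prosecution from January 25, 2024 to July 23, 2024 tolled the period for 180 days, extending the deadline to November 5, 2026.
The period was tolled for 382 days by the defendant's active military service (November 10, 2024 to November 27, 2025), pushing the deadline to November 22, 2027.
The December 30, 2027 filing falls after the November 22, 2027 deadline; the claim is time-barred.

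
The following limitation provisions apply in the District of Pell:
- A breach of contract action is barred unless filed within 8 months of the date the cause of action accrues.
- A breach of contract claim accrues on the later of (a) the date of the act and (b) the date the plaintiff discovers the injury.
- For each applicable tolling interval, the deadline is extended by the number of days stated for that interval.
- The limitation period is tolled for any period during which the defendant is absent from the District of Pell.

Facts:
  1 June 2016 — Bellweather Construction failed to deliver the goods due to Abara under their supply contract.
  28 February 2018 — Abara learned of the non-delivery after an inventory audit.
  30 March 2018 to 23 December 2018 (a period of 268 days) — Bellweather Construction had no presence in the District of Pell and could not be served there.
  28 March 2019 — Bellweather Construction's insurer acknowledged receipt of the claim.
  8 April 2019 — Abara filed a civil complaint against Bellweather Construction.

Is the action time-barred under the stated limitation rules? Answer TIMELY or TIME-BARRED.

Because discovery on 28 February 2018 post-dates the 1 June 2016 act, accrual under the later-of rule falls on 28 February 2018.
The untolled deadline — 8 months after 28 February 2018 — is 28 October 2018.
The defendant's absence from the jurisdiction from 30 March 2018 to 23 December 2018 tolled the period for 268 days, extending the deadline to 23 July 2019.
The other events in the timeline have no effect on the limitation period under the stated rules.
Filing on 8 April 2019 beat the 23 July 2019 deadline — the action is timely.

TIMELY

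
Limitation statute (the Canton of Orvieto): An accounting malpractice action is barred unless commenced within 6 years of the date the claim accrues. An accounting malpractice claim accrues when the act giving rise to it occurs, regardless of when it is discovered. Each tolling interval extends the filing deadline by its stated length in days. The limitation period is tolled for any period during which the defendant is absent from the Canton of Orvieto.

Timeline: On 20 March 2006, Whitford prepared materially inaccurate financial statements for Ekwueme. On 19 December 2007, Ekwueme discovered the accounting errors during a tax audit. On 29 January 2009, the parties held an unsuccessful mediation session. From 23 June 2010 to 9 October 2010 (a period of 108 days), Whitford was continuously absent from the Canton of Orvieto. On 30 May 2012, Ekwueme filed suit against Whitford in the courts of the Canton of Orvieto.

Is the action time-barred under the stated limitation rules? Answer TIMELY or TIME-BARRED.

Because the rule ties accrual to occurrence, the claim accrued on 20 March 2006, not on the 19 December 2007 discovery date.
The untolled deadline — 6 years after 20 March 2006 — is 20 March 2012.
Because the defendant's absence from the jurisdiction ran from 23 June 2010 to 9 October 2010, the deadline is extended by 108 days to 6 July 2012.
None of the other events listed affects the running of the period under the stated rules.
The 30 May 2012 filing precedes the 6 July 2012 deadline; the claim is timely.

TIMELY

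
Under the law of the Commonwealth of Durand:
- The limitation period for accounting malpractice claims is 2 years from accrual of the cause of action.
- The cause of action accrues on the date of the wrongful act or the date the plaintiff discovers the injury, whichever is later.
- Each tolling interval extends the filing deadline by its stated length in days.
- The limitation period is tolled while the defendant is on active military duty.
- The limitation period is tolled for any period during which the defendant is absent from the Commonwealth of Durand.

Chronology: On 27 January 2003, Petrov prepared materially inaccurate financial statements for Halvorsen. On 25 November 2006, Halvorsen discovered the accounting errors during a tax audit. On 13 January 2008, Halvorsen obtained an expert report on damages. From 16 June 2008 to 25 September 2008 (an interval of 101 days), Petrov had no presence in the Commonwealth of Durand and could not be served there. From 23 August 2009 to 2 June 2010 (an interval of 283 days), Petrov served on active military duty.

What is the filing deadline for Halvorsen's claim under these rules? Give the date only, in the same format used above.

Because discovery on 25 November 2006 post-dates the 27 January 2003 act, accrual under the later-of rule falls on 25 November 2006.
The untolled deadline — 2 years after 25 November 2006 — is 25 November 2008.
The defendant's absence from the jurisdiction from 16 June 2008 to 25 September 2008 tolled the period for 101 days, extending the deadline to 6 March 2009.
The defendant's active military service from 23 August 2009 to 2 June 2010 began after the period had already run on 6 March 2009, so it has no tolling effect.
None of the other events listed affects the running of the period under the stated rules.

6 March 2009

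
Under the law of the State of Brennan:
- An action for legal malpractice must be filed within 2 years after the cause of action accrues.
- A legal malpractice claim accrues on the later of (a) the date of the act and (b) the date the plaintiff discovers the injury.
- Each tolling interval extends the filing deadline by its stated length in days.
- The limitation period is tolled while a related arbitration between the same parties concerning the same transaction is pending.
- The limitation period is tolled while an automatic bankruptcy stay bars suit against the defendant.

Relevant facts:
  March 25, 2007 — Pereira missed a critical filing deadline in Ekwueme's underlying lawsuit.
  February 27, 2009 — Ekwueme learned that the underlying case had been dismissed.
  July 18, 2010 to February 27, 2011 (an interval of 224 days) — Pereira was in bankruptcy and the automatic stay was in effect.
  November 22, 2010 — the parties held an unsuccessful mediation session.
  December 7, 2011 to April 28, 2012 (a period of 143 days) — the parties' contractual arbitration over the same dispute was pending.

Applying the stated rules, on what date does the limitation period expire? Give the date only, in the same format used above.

Because discovery on February 27, 2009 post-dates the March 25, 2007 act, accrual under the later-of rule falls on February 27, 2009.
The untolled deadline — 2 years after February 27, 2009 — is February 27, 2011.
The period was tolled for 224 days by the automatic bankruptcy stay (July 18, 2010 to February 27, 2011), pushing the deadline to October 9, 2011.
The pending related arbitration starting December 7, 2011 came too late — the period had run on October 9, 2011 — and so does not extend the deadline.
None of the other events listed affects the running of the period under the stated rules.

October 9, 2011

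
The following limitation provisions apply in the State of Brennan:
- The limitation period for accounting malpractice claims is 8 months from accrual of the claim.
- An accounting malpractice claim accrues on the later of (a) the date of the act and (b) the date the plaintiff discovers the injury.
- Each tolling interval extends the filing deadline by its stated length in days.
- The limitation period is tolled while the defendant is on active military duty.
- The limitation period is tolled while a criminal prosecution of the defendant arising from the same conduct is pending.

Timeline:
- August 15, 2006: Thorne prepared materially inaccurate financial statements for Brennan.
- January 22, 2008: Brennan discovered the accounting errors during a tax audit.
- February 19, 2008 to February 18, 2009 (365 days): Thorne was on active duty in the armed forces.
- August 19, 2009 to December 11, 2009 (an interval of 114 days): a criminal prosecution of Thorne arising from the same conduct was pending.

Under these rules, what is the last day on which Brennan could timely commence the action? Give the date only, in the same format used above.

Because discovery on January 22, 2008 post-dates the August 15, 2006 act, accrual under the later-of rule falls on January 22, 2008.
Adding the 8 months base period to January 22, 2008 gives a deadline of September 22, 2008, before any tolling.
The defendant's active military service from February 19, 2008 to February 18, 2009 tolled the period for 365 days, extending the deadline to September 22, 2009.
The period was tolled for 114 days by the pending criminal prosecution (August 19, 2009 to December 11, 2009), pushing the deadline to January 14, 2010.

January 14, 2010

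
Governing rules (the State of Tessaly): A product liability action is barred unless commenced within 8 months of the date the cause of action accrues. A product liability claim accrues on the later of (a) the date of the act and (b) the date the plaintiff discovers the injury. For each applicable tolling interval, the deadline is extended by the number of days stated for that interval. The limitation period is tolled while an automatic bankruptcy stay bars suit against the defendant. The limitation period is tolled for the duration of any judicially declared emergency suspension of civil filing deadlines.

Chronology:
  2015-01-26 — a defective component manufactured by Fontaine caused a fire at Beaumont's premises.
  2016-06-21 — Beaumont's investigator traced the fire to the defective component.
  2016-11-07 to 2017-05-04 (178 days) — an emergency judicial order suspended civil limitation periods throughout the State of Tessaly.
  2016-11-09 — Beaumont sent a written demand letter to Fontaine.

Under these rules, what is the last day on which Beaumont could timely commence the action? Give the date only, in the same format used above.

The claim accrued on 2016-06-21 — the later of the 2015-01-26 act and the 2016-06-21 discovery.
The untolled deadline — 8 months after 2016-06-21 — is 2017-02-21.
The emergency suspension of filing deadlines from 2016-11-07 to 2017-05-04 tolled the period for 178 days, extending the deadline to 2017-08-18.
Nothing else in the chronology tolls or restarts the period.

2017-08-18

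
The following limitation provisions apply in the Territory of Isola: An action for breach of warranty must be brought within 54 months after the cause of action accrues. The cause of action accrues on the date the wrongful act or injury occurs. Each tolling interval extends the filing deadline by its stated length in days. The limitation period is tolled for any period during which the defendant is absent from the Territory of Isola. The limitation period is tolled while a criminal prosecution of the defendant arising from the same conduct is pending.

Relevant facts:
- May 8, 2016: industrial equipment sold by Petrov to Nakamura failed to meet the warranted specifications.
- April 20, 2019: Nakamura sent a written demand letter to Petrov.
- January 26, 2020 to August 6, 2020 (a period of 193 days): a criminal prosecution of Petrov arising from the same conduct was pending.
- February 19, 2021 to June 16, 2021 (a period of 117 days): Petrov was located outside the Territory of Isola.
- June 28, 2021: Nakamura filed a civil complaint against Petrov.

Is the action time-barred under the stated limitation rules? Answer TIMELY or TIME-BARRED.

TIMELY

The cause of action accrued on May 8, 2016, the date of the act.
Adding the 54 months base period to May 8, 2016 gives a deadline of November 8, 2020, before any tolling.
The pending criminal prosecution from January 26, 2020 to August 6, 2020 tolled the period for 193 days, extending the deadline to May 20, 2021.
Because the defendant's absence from the jurisdiction ran from February 19, 2021 to June 16, 2021, the deadline is extended by 117 days to September 14, 2021.
None of the other events listed affects the running of the period under the stated rules.
Nakamura filed on June 28, 2021, before the September 14, 2021 deadline, so the action is timely.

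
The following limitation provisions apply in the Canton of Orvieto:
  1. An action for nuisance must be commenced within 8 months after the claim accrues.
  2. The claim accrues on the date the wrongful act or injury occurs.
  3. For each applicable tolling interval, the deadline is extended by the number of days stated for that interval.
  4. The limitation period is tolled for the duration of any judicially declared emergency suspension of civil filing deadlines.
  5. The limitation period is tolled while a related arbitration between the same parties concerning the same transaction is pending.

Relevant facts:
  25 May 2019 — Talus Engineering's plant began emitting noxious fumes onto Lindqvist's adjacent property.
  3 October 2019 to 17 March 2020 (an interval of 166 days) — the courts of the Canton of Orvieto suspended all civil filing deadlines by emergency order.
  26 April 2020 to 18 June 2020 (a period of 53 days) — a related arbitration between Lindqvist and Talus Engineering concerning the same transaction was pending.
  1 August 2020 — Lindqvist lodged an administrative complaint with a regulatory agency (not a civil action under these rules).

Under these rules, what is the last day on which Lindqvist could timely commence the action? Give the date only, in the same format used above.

31 August 2020

The claim accrued on 25 May 2019, when the wrongful act occurred.
8 months from 25 May 2019 is 25 January 2020.
The emergency suspension of filing deadlines from 3 October 2019 to 17 March 2020 tolled the period for 166 days, extending the deadline to 9 July 2020.
The pending related arbitration from 26 April 2020 to 18 June 2020 tolled the period for 53 days, extending the deadline to 31 August 2020.
None of the other events listed affects the running of the period under the stated rules.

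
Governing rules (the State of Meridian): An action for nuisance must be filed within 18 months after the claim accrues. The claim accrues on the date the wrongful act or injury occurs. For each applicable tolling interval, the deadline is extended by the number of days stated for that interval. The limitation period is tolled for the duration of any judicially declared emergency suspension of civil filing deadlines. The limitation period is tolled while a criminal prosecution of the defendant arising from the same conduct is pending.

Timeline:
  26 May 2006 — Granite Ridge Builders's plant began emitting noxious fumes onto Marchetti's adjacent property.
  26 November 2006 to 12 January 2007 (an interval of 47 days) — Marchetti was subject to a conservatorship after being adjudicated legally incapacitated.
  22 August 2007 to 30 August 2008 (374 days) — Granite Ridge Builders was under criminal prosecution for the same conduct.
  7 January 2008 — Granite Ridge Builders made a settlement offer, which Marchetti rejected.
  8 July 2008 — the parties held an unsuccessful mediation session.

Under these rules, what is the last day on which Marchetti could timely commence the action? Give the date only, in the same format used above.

4 December 2008

The claim accrued on 26 May 2006, the date of the act.
The untolled deadline — 18 months after 26 May 2006 — is 26 November 2007.
The pending criminal prosecution from 22 August 2007 to 30 August 2008 tolled the period for 374 days, extending the deadline to 4 December 2008.
No stated provision tolls the period for the plaintiff's incapacity, so the interval from 26 November 2006 to 12 January 2007 has no effect on the deadline.
None of the other events listed affects the running of the period under the stated rules.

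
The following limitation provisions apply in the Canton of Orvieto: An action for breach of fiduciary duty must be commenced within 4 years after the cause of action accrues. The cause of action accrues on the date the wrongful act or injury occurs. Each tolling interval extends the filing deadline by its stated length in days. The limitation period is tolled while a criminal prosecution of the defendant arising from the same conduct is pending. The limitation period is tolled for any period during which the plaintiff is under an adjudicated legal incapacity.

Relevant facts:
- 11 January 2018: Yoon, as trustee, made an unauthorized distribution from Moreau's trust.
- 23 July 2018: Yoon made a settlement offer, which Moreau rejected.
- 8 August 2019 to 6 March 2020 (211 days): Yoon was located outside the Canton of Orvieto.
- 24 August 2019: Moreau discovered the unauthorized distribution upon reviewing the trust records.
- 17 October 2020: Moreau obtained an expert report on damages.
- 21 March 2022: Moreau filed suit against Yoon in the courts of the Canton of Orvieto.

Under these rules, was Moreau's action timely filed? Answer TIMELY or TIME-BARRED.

Because the rule ties accrual to occurrence, the claim accrued on 11 January 2018, not on the 24 August 2019 discovery date.
4 years from 11 January 2018 is 11 January 2022.
No stated provision tolls the period for the defendant's absence, so the interval from 8 August 2019 to 6 March 2020 has no effect on the deadline.
Nothing else in the chronology tolls or restarts the period.
Filing on 21 March 2022 missed the 11 January 2022 deadline — the action is time-barred.

TIME-BARRED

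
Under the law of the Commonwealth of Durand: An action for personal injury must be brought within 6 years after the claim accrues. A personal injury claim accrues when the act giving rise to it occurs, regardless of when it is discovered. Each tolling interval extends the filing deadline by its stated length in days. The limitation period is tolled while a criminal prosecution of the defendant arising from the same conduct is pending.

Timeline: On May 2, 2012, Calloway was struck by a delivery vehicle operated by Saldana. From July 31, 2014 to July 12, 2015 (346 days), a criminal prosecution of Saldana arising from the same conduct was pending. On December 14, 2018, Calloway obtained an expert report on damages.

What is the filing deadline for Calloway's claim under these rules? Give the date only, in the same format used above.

April 13, 2019

The claim accrued on May 2, 2012, the date of the act.
Adding the 6 years base period to May 2, 2012 gives a deadline of May 2, 2018, before any tolling.
The period was tolled for 346 days by the pending criminal prosecution (July 31, 2014 to July 12, 2015), pushing the deadline to April 13, 2019.
None of the other events listed affects the running of the period under the stated rules.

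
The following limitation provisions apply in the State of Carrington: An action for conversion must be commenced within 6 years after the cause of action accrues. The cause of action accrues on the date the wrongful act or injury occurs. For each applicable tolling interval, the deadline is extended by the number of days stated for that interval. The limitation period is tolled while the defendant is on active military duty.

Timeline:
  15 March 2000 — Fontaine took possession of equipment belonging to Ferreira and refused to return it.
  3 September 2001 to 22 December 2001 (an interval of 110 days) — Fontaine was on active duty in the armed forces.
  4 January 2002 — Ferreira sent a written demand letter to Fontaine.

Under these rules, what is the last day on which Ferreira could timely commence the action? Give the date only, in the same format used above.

3 July 2006

The cause of action accrued on 15 March 2000, the date of the act.
6 years from 15 March 2000 is 15 March 2006.
Because the defendant's active military service ran from 3 September 2001 to 22 December 2001, the deadline is extended by 110 days to 3 July 2006.
Nothing else in the chronology tolls or restarts the period.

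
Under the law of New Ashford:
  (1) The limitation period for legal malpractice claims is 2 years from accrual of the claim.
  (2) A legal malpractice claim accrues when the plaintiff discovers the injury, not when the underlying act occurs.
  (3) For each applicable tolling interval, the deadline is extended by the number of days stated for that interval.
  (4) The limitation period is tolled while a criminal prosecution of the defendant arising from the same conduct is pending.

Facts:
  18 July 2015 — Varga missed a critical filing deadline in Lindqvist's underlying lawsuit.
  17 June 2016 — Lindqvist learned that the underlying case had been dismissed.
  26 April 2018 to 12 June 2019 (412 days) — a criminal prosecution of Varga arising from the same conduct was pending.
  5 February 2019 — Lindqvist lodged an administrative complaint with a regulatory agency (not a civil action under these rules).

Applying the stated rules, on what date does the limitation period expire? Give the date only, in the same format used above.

Accrual is tied to discovery, so the period began on 17 June 2016 rather than on 18 July 2015 when the act occurred.
2 years from 17 June 2016 is 17 June 2018.
Because the pending criminal prosecution ran from 26 April 2018 to 12 June 2019, the deadline is extended by 412 days to 3 August 2019.
None of the other events listed affects the running of the period under the stated rules.

3 August 2019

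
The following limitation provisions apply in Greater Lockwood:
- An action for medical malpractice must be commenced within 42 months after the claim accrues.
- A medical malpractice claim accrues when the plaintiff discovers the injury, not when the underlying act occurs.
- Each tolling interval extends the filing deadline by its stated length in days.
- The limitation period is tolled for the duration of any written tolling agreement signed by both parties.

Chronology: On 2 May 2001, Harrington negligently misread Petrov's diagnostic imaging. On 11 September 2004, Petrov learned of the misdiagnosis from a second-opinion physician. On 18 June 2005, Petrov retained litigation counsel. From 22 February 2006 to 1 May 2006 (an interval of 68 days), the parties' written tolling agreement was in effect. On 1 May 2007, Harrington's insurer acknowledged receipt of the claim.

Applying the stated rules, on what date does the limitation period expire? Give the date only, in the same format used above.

18 May 2008

Under the discovery rule, the claim accrued on 11 September 2004, when Petrov discovered the injury — not on the 2 May 2001 date of the underlying act.
Adding the 42 months base period to 11 September 2004 gives a deadline of 11 March 2008, before any tolling.
The written tolling agreement from 22 February 2006 to 1 May 2006 tolled the period for 68 days, extending the deadline to 18 May 2008.
The other events in the timeline have no effect on the limitation period under the stated rules.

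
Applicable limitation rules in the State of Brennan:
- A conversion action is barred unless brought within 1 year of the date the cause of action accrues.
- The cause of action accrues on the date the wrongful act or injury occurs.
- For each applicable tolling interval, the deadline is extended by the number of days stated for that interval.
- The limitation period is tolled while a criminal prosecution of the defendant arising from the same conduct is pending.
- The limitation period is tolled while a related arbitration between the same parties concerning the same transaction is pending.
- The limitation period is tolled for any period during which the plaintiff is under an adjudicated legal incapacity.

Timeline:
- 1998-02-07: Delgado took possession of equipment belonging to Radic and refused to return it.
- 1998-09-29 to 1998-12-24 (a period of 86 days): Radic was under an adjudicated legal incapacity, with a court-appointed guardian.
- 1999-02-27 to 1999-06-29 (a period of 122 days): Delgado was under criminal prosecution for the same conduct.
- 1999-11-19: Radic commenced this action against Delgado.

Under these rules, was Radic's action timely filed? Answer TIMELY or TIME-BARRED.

The cause of action accrued on 1998-02-07, the date of the act.
The untolled deadline — 1 year after 1998-02-07 — is 1999-02-07.
Because the plaintiff's legal incapacity ran from 1998-09-29 to 1998-12-24, the deadline is extended by 86 days to 1999-05-04.
The period was tolled for 122 days by the pending criminal prosecution (1999-02-27 to 1999-06-29), pushing the deadline to 1999-09-03.
Radic filed on 1999-11-19, after the 1999-09-03 deadline, so the action is time-barred.

TIME-BARRED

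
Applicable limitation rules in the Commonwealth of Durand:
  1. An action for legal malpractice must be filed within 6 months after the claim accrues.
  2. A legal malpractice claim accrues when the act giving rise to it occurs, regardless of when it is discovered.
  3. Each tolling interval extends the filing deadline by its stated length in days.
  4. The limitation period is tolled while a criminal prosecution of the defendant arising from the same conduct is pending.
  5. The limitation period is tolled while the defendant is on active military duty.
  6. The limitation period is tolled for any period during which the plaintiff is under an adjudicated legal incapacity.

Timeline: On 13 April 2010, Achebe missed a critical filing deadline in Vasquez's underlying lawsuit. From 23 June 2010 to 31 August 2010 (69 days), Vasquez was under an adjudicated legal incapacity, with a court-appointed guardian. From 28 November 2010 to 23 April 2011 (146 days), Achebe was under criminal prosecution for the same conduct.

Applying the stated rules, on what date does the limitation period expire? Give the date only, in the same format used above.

The claim accrued on 13 April 2010, the date of the act.
6 months from 13 April 2010 is 13 October 2010.
The plaintiff's legal incapacity from 23 June 2010 to 31 August 2010 tolled the period for 69 days, extending the deadline to 21 December 2010.
Because the pending criminal prosecution ran from 28 November 2010 to 23 April 2011, the deadline is extended by 146 days to 16 May 2011.

16 May 2011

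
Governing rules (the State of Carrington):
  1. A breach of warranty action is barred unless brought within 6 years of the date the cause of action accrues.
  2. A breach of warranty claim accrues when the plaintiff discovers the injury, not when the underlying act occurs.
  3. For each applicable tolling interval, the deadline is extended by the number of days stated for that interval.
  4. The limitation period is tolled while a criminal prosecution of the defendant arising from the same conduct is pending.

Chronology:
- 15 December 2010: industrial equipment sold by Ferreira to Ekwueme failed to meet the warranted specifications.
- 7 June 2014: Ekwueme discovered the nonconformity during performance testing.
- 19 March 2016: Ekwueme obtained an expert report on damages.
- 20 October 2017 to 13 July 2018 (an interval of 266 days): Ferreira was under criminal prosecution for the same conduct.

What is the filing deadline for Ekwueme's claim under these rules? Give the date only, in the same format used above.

Under the discovery rule, the claim accrued on 7 June 2014, when Ekwueme discovered the injury — not on the 15 December 2010 date of the underlying act.
The untolled deadline — 6 years after 7 June 2014 — is 7 June 2020.
The period was tolled for 266 days by the pending criminal prosecution (20 October 2017 to 13 July 2018), pushing the deadline to 28 February 2021.
The other events in the timeline have no effect on the limitation period under the stated rules.

28 February 2021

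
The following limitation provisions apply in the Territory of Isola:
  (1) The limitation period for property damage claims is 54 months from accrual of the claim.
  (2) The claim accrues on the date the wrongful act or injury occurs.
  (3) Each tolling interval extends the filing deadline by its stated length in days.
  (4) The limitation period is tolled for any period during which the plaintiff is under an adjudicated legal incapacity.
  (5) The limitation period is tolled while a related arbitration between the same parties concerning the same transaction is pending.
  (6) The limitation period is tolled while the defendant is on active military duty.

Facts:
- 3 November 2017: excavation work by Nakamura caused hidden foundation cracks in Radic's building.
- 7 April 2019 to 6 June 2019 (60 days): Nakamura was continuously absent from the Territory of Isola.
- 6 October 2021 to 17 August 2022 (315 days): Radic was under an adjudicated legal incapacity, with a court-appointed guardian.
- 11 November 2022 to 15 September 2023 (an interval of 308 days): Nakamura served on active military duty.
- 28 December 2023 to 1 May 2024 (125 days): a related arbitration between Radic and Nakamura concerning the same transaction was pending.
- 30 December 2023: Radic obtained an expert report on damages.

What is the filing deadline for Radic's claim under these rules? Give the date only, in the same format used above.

The limitation period began to run on 3 November 2017.
The untolled deadline — 54 months after 3 November 2017 — is 3 May 2022.
Because the plaintiff's legal incapacity ran from 6 October 2021 to 17 August 2022, the deadline is extended by 315 days to 14 March 2023.
The defendant's active military service from 11 November 2022 to 15 September 2023 tolled the period for 308 days, extending the deadline to 16 January 2024.
The period was tolled for 125 days by the pending related arbitration (28 December 2023 to 1 May 2024), pushing the deadline to 20 May 2024.
No stated provision tolls the period for the defendant's absence, so the interval from 7 April 2019 to 6 June 2019 has no effect on the deadline.
None of the other events listed affects the running of the period under the stated rules.

20 May 2024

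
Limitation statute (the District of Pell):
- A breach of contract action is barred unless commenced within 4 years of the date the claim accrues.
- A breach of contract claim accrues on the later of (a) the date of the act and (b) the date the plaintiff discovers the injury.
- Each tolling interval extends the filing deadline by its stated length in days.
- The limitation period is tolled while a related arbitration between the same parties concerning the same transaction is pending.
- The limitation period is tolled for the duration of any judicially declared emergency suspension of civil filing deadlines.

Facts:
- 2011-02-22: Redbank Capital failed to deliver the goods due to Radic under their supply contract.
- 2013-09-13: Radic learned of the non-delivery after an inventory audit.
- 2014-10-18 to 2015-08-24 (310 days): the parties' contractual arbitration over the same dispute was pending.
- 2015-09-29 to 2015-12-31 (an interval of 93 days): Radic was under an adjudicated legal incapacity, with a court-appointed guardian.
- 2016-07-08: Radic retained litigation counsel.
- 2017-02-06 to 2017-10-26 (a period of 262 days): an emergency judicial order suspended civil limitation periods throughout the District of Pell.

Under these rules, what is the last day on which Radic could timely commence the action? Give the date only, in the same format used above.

2019-04-08

Because discovery on 2013-09-13 post-dates the 2011-02-22 act, accrual under the later-of rule falls on 2013-09-13.
The untolled deadline — 4 years after 2013-09-13 — is 2017-09-13.
The pending related arbitration from 2014-10-18 to 2015-08-24 tolled the period for 310 days, extending the deadline to 2018-07-20.
The period was tolled for 262 days by the emergency suspension of filing deadlines (2017-02-06 to 2017-10-26), pushing the deadline to 2019-04-08.
Although the plaintiff's incapacity ran from 2015-09-29 to 2015-12-31, the stated rules do not make that a tolling event, so it is disregarded.
The other events in the timeline have no effect on the limitation period under the stated rules.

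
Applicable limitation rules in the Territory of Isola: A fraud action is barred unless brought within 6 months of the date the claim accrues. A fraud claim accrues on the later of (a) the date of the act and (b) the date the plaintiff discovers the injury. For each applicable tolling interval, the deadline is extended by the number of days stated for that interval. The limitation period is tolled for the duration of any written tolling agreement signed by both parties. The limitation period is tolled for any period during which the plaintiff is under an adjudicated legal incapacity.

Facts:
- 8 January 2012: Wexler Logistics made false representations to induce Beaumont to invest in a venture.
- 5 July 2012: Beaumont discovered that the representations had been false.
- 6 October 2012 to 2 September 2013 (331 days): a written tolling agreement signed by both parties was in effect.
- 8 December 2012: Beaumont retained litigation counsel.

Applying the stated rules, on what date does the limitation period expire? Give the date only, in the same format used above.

2 December 2013

Because discovery on 5 July 2012 post-dates the 8 January 2012 act, accrual under the later-of rule falls on 5 July 2012.
Adding the 6 months base period to 5 July 2012 gives a deadline of 5 January 2013, before any tolling.
Because the written tolling agreement ran from 6 October 2012 to 2 September 2013, the deadline is extended by 331 days to 2 December 2013.
The other events in the timeline have no effect on the limitation period under the stated rules.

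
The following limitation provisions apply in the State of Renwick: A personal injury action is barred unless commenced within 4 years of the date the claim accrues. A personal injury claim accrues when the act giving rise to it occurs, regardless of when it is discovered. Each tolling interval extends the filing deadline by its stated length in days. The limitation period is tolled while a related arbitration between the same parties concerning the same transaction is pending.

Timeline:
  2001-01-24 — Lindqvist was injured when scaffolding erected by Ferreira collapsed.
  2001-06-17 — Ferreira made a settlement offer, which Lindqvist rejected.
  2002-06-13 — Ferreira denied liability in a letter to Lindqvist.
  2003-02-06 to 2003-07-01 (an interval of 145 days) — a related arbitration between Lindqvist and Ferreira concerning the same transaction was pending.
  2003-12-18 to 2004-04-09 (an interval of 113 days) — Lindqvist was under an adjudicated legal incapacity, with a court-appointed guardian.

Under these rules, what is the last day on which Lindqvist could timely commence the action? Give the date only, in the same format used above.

The claim accrued on 2001-01-24, when the wrongful act occurred.
Adding the 4 years base period to 2001-01-24 gives a deadline of 2005-01-24, before any tolling.
The period was tolled for 145 days by the pending related arbitration (2003-02-06 to 2003-07-01), pushing the deadline to 2005-06-18.
Although the plaintiff's incapacity ran from 2003-12-18 to 2004-04-09, the stated rules do not make that a tolling event, so it is disregarded.
None of the other events listed affects the running of the period under the stated rules.

2005-06-18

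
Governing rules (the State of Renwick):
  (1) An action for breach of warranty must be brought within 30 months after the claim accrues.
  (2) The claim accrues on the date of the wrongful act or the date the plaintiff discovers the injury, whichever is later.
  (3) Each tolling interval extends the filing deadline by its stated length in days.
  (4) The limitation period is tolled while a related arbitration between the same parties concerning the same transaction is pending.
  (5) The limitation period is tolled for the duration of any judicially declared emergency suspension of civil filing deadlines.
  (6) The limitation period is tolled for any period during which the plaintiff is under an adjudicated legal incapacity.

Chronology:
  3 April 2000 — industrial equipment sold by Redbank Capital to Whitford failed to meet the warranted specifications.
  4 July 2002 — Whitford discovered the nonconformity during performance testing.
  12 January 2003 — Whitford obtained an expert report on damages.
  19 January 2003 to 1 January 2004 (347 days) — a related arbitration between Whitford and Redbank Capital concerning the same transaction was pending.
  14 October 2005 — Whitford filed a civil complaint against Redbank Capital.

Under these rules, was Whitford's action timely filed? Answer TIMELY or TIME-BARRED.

TIMELY

The claim accrued on 4 July 2002 — the later of the 3 April 2000 act and the 4 July 2002 discovery.
The untolled deadline — 30 months after 4 July 2002 — is 4 January 2005.
The period was tolled for 347 days by the pending related arbitration (19 January 2003 to 1 January 2004), pushing the deadline to 17 December 2005.
None of the other events listed affects the running of the period under the stated rules.
Whitford filed on 14 October 2005, before the 17 December 2005 deadline, so the action is timely.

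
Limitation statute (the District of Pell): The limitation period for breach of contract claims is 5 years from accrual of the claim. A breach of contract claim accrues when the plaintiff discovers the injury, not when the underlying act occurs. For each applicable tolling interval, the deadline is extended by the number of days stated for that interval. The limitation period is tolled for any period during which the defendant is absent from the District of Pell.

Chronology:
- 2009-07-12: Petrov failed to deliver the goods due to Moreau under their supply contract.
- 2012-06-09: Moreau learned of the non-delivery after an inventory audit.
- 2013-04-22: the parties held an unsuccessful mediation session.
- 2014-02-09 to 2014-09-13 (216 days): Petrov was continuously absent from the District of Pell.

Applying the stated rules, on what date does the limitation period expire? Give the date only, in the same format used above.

2018-01-11

Accrual is tied to discovery, so the period began on 2012-06-09 rather than on 2009-07-12 when the act occurred.
Adding the 5 years base period to 2012-06-09 gives a deadline of 2017-06-09, before any tolling.
Because the defendant's absence from the jurisdiction ran from 2014-02-09 to 2014-09-13, the deadline is extended by 216 days to 2018-01-11.
Nothing else in the chronology tolls or restarts the period.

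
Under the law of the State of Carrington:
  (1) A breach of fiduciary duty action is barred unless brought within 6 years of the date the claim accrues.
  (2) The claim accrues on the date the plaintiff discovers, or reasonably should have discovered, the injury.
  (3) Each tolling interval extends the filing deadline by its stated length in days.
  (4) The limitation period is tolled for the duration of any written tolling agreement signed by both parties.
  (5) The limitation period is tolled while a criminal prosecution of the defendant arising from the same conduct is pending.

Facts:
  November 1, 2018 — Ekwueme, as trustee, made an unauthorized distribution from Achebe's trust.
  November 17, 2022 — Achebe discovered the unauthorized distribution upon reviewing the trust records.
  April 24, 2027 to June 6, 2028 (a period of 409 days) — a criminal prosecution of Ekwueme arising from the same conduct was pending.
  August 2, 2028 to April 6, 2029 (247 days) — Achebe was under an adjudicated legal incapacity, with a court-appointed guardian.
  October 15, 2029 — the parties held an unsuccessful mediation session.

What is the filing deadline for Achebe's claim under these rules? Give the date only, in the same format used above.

The claim did not accrue until Achebe discovered the injury on November 17, 2022; the November 1, 2018 act date does not start the clock under the stated rule.
The untolled deadline — 6 years after November 17, 2022 — is November 17, 2028.
Because the pending criminal prosecution ran from April 24, 2027 to June 6, 2028, the deadline is extended by 409 days to December 31, 2029.
No stated provision tolls the period for the plaintiff's incapacity, so the interval from August 2, 2028 to April 6, 2029 has no effect on the deadline.
Nothing else in the chronology tolls or restarts the period.

December 31, 2029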